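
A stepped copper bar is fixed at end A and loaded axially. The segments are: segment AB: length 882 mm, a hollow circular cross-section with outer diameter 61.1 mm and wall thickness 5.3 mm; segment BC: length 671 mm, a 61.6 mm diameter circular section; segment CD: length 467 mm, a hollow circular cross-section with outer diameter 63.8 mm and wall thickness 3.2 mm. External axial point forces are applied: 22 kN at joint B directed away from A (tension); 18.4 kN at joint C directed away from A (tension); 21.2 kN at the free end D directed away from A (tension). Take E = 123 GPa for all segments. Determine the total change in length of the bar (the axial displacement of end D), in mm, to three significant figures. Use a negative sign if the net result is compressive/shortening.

Internal axial forces (sectioning from the free end, tension +): N_CD = 21.2 kN, N_BC = 39.6 kN, N_AB = 61.6 kN.
A_AB = 929.1 mm².
A_BC = 2980 mm².
A_CD = 609.2 mm².
δ_AB = 61600·882/(929.1·123000) = 0.4754 mm
δ_BC = 39600·671/(2980·123000) = 0.07249 mm
δ_CD = 21200·467/(609.2·123000) = 0.1321 mm
δ = Σδ_i = 0.68 mm.

0.680 mm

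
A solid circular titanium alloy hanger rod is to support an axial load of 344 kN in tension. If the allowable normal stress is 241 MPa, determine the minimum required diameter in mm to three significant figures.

42.6 mm

Required area A ≥ P/σ_allow = 344000/241 = 1427 mm².
For a solid circular section, d ≥ √(4A/π) = 42.63 mm.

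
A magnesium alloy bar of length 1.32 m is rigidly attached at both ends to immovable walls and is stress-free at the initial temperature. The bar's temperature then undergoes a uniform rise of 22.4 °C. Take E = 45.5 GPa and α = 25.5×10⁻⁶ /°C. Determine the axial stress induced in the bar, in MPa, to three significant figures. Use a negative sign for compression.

Free thermal expansion αLΔT = 25.5e-6 · 1320 · 22.4 = 0.754 mm.
The walls impose strain ε = −(0.754)/1320 = -5.7120e-04; σ = Eε = 45500 · -5.7120e-04 = -25.99 MPa.

-26.0 MPa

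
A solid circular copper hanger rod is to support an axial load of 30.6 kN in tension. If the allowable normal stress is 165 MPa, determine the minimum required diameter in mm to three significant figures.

15.4 mm

Required area A ≥ P/σ_allow = 30600/165 = 185.5 mm².
For a solid circular section, d ≥ √(4A/π) = 15.37 mm.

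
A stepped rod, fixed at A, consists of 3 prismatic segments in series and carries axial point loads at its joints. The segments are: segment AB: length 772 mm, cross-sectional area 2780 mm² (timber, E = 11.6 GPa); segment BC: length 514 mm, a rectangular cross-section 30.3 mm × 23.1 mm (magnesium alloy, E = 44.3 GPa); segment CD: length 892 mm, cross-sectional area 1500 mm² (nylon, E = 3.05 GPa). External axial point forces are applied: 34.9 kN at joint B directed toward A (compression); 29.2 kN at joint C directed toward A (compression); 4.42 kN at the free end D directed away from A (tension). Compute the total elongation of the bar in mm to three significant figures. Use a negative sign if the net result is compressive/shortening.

Internal axial forces (sectioning from the free end, tension +): N_CD = 4.42 kN, N_BC = -24.78 kN, N_AB = -59.68 kN.
A_BC = 699.9 mm².
δ_AB = -59680·772/(2780·11600) = -1.429 mm
δ_BC = -24780·514/(699.9·44300) = -0.4108 mm
δ_CD = 4420·892/(1500·3050) = 0.8618 mm
δ = Σδ_i = -0.9777 mm.

-0.978 mm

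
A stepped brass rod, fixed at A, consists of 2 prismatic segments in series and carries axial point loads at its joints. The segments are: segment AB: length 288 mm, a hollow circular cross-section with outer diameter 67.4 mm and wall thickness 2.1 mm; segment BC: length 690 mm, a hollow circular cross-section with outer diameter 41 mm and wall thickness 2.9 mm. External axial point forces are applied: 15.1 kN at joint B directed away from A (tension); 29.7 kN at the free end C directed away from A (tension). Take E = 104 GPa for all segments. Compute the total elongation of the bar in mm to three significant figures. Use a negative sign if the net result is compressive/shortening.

Internal axial forces (sectioning from the free end, tension +): N_BC = 29.7 kN, N_AB = 44.8 kN.
A_AB = 430.8 mm².
A_BC = 347.1 mm².
δ_AB = 44800·288/(430.8·104000) = 0.288 mm
δ_BC = 29700·690/(347.1·104000) = 0.5677 mm
δ = Σδ_i = 0.8556 mm.

0.856 mm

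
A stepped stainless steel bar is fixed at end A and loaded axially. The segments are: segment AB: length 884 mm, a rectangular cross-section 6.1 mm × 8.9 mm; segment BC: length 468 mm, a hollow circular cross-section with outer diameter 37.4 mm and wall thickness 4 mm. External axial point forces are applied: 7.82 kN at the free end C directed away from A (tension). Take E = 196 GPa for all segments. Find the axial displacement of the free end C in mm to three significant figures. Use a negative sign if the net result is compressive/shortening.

Internal axial forces (sectioning from the free end, tension +): N_BC = 7.82 kN, N_AB = 7.82 kN.
A_AB = 54.29 mm².
A_BC = 419.7 mm².
δ_AB = 7820·884/(54.29·196000) = 0.6497 mm
δ_BC = 7820·468/(419.7·196000) = 0.04449 mm
δ = Σδ_i = 0.6941 mm.

0.694 mm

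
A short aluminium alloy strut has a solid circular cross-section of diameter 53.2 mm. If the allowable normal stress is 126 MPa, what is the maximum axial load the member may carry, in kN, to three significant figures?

A = 2223 mm².
P_max = σ_allow · A = 126 · 2223 = 280100 N = 280.1 kN.

280 kN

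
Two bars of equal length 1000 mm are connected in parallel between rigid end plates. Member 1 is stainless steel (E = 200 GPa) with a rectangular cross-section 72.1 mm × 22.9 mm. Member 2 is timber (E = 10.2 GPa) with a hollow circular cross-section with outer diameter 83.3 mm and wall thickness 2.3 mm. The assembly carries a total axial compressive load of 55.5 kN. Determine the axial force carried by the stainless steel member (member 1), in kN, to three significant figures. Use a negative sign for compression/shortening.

-54.5 kN

A_1 = 1651 mm².
A_2 = 585.3 mm².
Equal strain + equilibrium ⇒ each member carries load in proportion to AE: A₁E₁ = 330200000 N, A₂E₂ = 5970000 N, ΣAE = 336200000 N.
F₁ = P·A₁E₁/ΣAE = -55500·330200000/336200000 = -54510 N.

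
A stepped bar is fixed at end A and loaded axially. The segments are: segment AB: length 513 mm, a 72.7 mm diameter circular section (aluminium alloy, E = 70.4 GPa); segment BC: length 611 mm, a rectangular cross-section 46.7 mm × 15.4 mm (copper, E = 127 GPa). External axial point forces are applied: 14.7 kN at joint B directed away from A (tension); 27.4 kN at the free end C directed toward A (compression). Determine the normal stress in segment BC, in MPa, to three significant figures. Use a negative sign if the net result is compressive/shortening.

-38.1 MPa

Internal axial forces (sectioning from the free end, tension +): N_BC = -27.4 kN, N_AB = -12.7 kN.
A_BC = 719.2 mm².
σ_BC = N_BC/A_BC = -27400/719.2 = -38.1 MPa.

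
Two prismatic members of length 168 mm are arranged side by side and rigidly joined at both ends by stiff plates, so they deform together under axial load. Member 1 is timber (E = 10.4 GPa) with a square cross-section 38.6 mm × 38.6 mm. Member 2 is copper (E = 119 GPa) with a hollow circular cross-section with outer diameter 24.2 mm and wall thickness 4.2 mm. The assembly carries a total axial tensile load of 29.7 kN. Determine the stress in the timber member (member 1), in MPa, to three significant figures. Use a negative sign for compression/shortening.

6.59 MPa

A_1 = 1490 mm².
A_2 = 263.9 mm².
Equal strain + equilibrium ⇒ each member carries load in proportion to AE: A₁E₁ = 15500000 N, A₂E₂ = 31400000 N, ΣAE = 46900000 N.
σ₁ = P·E₁/ΣAE = 29700·10400/46900000 = 6.586 MPa.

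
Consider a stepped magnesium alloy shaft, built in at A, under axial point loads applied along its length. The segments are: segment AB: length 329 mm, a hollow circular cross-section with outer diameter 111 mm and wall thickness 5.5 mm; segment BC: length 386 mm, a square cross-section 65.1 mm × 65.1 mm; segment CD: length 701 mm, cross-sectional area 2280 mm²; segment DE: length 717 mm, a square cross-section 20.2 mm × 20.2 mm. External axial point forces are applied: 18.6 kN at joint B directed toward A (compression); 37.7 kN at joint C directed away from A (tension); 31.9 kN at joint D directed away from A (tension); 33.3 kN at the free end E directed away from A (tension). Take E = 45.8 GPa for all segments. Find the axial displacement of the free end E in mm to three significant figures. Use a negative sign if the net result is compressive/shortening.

2.25 mm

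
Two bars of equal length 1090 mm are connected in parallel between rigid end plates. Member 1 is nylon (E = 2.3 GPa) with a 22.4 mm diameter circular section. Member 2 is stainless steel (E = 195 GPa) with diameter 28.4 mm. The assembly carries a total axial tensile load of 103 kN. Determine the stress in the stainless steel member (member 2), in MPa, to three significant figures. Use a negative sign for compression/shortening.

161 MPa

A_1 = 394.1 mm².
A_2 = 633.5 mm².
Equal strain + equilibrium ⇒ each member carries load in proportion to AE: A₁E₁ = 906400 N, A₂E₂ = 123500000 N, ΣAE = 124400000 N.
σ₂ = P·E₂/ΣAE = 103000·195000/124400000 = 161.4 MPa.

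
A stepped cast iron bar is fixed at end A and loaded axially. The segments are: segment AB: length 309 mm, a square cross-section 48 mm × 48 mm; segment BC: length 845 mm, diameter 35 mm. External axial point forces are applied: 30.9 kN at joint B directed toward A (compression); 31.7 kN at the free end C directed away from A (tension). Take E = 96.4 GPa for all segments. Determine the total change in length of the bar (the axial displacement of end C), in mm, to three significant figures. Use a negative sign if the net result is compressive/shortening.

0.290 mm

Internal axial forces (sectioning from the free end, tension +): N_BC = 31.7 kN, N_AB = 0.8 kN.
A_AB = 2304 mm².
A_BC = 962.1 mm².
δ_AB = 800·309/(2304·96400) = 0.001113 mm
δ_BC = 31700·845/(962.1·96400) = 0.2888 mm
δ = Σδ_i = 0.2899 mm.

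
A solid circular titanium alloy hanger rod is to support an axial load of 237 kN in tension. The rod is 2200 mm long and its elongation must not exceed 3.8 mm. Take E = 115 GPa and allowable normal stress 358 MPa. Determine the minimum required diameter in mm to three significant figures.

Required area A ≥ P/σ_allow = 237000/358 = 662 mm².
For a solid circular section, d ≥ √(4A/π) = 29.03 mm.
Elongation limit: A ≥ PL/(Eδ_allow) = 237000·2200/(115000·3.8) = 1193 mm² ⇒ d ≥ 38.98 mm.
The elongation limit governs.

39.0 mm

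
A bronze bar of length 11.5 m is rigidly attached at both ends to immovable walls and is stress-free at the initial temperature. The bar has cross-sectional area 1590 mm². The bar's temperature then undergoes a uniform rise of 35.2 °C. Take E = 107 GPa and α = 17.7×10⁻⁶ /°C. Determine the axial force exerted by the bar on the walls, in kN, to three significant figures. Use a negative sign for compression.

Free thermal expansion αLΔT = 17.7e-6 · 11500 · 35.2 = 7.165 mm.
The walls impose strain ε = −(7.165)/11500 = -6.2304e-04; σ = Eε = 107000 · -6.2304e-04 = -66.67 MPa.
Wall reaction R = σ·A = -66.67·1590 = -106000 N = -106 kN.

-106 kN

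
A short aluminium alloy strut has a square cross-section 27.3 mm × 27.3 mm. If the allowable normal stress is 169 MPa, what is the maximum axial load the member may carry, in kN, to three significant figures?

A = 745.3 mm².
P_max = σ_allow · A = 169 · 745.3 = 126000 N = 126 kN.

126 kN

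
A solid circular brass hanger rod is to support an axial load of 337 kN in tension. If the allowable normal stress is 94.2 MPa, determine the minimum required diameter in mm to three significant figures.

67.5 mm

Required area A ≥ P/σ_allow = 337000/94.2 = 3577 mm².
For a solid circular section, d ≥ √(4A/π) = 67.49 mm.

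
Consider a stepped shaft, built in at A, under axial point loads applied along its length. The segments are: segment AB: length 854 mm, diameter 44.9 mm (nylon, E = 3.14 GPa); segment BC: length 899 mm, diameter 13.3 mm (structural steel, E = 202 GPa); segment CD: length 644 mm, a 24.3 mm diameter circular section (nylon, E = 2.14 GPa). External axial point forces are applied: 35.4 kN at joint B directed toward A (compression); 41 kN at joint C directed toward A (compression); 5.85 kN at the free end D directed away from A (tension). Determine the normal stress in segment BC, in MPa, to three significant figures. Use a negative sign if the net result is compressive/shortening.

Internal axial forces (sectioning from the free end, tension +): N_CD = 5.85 kN, N_BC = -35.15 kN, N_AB = -70.55 kN.
A_BC = 138.9 mm².
σ_BC = N_BC/A_BC = -35150/138.9 = -253 MPa.

-253 MPa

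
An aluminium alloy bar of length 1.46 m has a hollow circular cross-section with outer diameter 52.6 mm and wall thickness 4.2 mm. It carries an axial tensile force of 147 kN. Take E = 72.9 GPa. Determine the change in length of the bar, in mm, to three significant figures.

A = 638.6 mm².
δ_mech = NL/(AE) = 147000·1460/(638.6·72900) = 4.61 mm.

4.61 mm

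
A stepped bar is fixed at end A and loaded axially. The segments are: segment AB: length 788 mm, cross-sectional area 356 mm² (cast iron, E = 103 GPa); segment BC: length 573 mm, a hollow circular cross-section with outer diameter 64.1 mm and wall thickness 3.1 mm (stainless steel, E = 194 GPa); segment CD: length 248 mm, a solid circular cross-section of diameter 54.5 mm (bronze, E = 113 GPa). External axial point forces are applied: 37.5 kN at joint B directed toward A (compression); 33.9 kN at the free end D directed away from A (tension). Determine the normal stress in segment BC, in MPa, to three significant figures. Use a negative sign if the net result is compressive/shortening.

57.1 MPa

Internal axial forces (sectioning from the free end, tension +): N_CD = 33.9 kN, N_BC = 33.9 kN, N_AB = -3.6 kN.
A_BC = 594.1 mm².
σ_BC = N_BC/A_BC = 33900/594.1 = 57.06 MPa.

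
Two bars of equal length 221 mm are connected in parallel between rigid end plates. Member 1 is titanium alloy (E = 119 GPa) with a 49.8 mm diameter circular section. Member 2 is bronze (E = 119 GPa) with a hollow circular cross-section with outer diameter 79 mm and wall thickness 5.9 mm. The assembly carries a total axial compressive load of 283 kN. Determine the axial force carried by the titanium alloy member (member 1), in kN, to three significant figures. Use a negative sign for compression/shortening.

-167 kN

A_1 = 1948 mm².
A_2 = 1355 mm².
Equal strain + equilibrium ⇒ each member carries load in proportion to AE: A₁E₁ = 231800000 N, A₂E₂ = 161200000 N, ΣAE = 393000000 N.
F₁ = P·A₁E₁/ΣAE = -283000·231800000/393000000 = -166900 N.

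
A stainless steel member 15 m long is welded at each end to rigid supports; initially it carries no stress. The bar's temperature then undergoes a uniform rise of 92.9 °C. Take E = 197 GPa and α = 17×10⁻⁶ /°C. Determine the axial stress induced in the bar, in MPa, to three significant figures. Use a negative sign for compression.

Free thermal expansion αLΔT = 17e-6 · 15000 · 92.9 = 23.69 mm.
The walls impose strain ε = −(23.69)/15000 = -1.5793e-03; σ = Eε = 197000 · -1.5793e-03 = -311.1 MPa.

-311 MPa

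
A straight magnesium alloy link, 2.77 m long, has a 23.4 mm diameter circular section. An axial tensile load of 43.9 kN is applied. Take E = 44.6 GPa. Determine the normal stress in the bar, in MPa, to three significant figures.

102 MPa

A = 430.1 mm².
σ = N/A = 43900/430.1 = 102.1 MPa.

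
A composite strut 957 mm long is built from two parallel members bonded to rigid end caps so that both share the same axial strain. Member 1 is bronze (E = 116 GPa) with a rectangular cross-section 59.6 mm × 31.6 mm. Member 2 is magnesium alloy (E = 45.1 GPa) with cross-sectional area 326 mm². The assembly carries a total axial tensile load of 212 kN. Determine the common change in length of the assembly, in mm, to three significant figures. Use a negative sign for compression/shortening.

A_1 = 1883 mm².
Equal strain + equilibrium ⇒ each member carries load in proportion to AE: A₁E₁ = 218500000 N, A₂E₂ = 14700000 N, ΣAE = 233200000 N.
δ = PL/ΣAE = 212000·957/233200000 = 0.8701 mm.

0.870 mm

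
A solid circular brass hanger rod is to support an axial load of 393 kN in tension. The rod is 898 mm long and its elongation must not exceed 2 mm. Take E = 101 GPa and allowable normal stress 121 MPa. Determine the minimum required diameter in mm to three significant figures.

64.3 mm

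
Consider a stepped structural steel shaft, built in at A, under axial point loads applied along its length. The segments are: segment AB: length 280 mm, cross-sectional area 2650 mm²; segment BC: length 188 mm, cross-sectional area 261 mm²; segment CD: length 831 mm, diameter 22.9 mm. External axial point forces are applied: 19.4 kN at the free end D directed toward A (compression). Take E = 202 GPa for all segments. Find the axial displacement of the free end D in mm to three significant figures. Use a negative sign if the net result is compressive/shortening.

-0.273 mm

Internal axial forces (sectioning from the free end, tension +): N_CD = -19.4 kN, N_BC = -19.4 kN, N_AB = -19.4 kN.
A_CD = 411.9 mm².
δ_AB = -19400·280/(2650·202000) = -0.01015 mm
δ_BC = -19400·188/(261·202000) = -0.06918 mm
δ_CD = -19400·831/(411.9·202000) = -0.1938 mm
δ = Σδ_i = -0.2731 mm.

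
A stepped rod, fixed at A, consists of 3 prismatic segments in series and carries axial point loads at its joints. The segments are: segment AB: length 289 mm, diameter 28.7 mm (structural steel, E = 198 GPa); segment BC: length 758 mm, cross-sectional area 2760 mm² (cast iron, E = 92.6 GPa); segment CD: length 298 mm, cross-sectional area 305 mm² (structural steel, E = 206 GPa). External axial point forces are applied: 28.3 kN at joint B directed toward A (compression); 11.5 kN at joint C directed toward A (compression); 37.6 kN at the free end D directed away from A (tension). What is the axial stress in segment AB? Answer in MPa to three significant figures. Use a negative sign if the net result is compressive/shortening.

-3.40 MPa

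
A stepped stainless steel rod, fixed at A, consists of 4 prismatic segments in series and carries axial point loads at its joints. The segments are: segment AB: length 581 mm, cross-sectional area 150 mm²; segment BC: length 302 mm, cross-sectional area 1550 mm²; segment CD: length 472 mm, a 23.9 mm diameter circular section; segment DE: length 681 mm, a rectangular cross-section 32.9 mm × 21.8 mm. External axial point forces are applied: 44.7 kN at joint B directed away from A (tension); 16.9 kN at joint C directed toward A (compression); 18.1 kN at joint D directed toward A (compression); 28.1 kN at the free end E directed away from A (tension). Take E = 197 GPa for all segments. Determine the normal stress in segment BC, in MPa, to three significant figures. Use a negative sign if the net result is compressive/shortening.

-4.45 MPa

Internal axial forces (sectioning from the free end, tension +): N_DE = 28.1 kN, N_CD = 10 kN, N_BC = -6.9 kN, N_AB = 37.8 kN.
σ_BC = N_BC/A_BC = -6900/1550 = -4.452 MPa.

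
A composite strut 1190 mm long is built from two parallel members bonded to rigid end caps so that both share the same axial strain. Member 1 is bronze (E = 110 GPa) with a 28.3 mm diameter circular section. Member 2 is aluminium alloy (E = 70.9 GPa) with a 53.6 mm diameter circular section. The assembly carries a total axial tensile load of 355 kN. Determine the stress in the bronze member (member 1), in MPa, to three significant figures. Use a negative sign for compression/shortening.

A_1 = 629 mm².
A_2 = 2256 mm².
Equal strain + equilibrium ⇒ each member carries load in proportion to AE: A₁E₁ = 69190000 N, A₂E₂ = 160000000 N, ΣAE = 229200000 N.
σ₁ = P·E₁/ΣAE = 355000·110000/229200000 = 170.4 MPa.

170 MPa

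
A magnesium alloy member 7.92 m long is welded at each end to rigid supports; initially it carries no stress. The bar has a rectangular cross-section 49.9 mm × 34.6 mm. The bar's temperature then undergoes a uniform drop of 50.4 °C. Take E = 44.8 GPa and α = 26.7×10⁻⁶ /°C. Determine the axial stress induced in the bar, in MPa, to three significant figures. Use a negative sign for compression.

60.3 MPa

Free thermal expansion αLΔT = 26.7e-6 · 7920 · -50.4 = -10.66 mm.
The walls impose strain ε = −(-10.66)/7920 = 1.3457e-03; σ = Eε = 44800 · 1.3457e-03 = 60.29 MPa.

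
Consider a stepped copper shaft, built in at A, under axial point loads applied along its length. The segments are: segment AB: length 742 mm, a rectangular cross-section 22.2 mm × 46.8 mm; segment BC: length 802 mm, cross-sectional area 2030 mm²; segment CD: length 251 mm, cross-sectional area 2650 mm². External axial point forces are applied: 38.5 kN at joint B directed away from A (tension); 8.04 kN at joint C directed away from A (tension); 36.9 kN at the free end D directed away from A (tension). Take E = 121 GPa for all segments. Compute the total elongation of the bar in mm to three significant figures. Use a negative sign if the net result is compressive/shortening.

0.668 mm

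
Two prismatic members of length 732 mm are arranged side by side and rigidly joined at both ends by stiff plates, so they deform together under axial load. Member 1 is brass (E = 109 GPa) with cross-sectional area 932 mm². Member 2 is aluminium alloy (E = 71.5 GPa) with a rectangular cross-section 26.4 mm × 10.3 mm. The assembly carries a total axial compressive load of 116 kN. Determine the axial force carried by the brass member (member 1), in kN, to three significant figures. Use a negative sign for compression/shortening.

-97.4 kN

A_2 = 271.9 mm².
Equal strain + equilibrium ⇒ each member carries load in proportion to AE: A₁E₁ = 101600000 N, A₂E₂ = 19440000 N, ΣAE = 121000000 N.
F₁ = P·A₁E₁/ΣAE = -116000·101600000/121000000 = -97370 N.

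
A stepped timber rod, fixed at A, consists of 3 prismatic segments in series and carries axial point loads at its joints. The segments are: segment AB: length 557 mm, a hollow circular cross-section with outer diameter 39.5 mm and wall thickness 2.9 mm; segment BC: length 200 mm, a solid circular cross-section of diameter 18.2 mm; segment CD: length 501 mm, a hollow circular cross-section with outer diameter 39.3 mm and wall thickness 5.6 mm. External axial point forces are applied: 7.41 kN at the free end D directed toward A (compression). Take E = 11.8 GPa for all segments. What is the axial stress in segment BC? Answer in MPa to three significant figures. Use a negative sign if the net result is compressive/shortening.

Internal axial forces (sectioning from the free end, tension +): N_CD = -7.41 kN, N_BC = -7.41 kN, N_AB = -7.41 kN.
A_BC = 260.2 mm².
σ_BC = N_BC/A_BC = -7410/260.2 = -28.48 MPa.

-28.5 MPa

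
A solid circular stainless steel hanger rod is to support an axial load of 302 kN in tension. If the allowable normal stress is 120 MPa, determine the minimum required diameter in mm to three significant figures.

56.6 mm

Required area A ≥ P/σ_allow = 302000/120 = 2517 mm².
For a solid circular section, d ≥ √(4A/π) = 56.61 mm.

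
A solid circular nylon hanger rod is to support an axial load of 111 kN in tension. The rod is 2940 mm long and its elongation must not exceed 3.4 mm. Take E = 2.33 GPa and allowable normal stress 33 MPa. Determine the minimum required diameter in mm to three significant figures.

Required area A ≥ P/σ_allow = 111000/33 = 3364 mm².
For a solid circular section, d ≥ √(4A/π) = 65.44 mm.
Elongation limit: A ≥ PL/(Eδ_allow) = 111000·2940/(2330·3.4) = 41190 mm² ⇒ d ≥ 229 mm.
The elongation limit governs.

229 mm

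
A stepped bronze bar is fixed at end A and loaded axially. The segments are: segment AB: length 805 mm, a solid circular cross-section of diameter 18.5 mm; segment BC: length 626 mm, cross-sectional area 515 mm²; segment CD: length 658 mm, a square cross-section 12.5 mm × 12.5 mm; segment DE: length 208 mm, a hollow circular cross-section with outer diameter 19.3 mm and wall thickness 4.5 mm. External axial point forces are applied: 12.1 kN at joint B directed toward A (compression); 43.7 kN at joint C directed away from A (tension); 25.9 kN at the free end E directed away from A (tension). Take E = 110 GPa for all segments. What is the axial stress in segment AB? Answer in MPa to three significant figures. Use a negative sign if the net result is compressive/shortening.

Internal axial forces (sectioning from the free end, tension +): N_DE = 25.9 kN, N_CD = 25.9 kN, N_BC = 69.6 kN, N_AB = 57.5 kN.
A_AB = 268.8 mm².
σ_AB = N_AB/A_AB = 57500/268.8 = 213.9 MPa.

214 MPa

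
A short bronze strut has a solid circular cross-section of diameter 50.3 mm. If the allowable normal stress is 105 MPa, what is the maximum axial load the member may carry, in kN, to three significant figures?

A = 1987 mm².
P_max = σ_allow · A = 105 · 1987 = 208600 N = 208.6 kN.

209 kN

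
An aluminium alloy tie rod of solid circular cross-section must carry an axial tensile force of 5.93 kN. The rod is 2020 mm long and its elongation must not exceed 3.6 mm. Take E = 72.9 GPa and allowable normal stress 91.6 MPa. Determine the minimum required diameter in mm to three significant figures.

9.08 mm

Required area A ≥ P/σ_allow = 5930/91.6 = 64.74 mm².
For a solid circular section, d ≥ √(4A/π) = 9.079 mm.
Elongation limit: A ≥ PL/(Eδ_allow) = 5930·2020/(72900·3.6) = 45.64 mm² ⇒ d ≥ 7.623 mm.
The stress limit governs.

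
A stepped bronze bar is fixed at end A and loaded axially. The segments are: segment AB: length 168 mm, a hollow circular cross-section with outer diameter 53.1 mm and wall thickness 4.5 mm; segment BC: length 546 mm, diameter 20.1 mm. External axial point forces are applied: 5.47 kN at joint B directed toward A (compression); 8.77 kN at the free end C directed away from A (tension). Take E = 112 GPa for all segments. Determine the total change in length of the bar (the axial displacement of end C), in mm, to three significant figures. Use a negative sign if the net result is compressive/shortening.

0.142 mm

Internal axial forces (sectioning from the free end, tension +): N_BC = 8.77 kN, N_AB = 3.3 kN.
A_AB = 687.1 mm².
A_BC = 317.3 mm².
δ_AB = 3300·168/(687.1·112000) = 0.007205 mm
δ_BC = 8770·546/(317.3·112000) = 0.1347 mm
δ = Σδ_i = 0.1419 mm.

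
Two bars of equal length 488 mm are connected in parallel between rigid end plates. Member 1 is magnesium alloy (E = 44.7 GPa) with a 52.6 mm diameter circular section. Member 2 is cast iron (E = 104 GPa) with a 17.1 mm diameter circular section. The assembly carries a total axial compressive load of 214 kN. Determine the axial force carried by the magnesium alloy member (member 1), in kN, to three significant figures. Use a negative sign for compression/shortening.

-172 kN

A_1 = 2173 mm².
A_2 = 229.7 mm².
Equal strain + equilibrium ⇒ each member carries load in proportion to AE: A₁E₁ = 97130000 N, A₂E₂ = 23880000 N, ΣAE = 121000000 N.
F₁ = P·A₁E₁/ΣAE = -214000·97130000/121000000 = -171800 N.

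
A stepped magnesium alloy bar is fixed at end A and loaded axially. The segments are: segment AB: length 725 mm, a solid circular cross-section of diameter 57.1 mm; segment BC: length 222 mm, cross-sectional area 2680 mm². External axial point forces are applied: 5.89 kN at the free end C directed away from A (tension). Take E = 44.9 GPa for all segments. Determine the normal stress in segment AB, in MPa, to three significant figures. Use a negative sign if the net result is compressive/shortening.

Internal axial forces (sectioning from the free end, tension +): N_BC = 5.89 kN, N_AB = 5.89 kN.
A_AB = 2561 mm².
σ_AB = N_AB/A_AB = 5890/2561 = 2.3 MPa.

2.30 MPa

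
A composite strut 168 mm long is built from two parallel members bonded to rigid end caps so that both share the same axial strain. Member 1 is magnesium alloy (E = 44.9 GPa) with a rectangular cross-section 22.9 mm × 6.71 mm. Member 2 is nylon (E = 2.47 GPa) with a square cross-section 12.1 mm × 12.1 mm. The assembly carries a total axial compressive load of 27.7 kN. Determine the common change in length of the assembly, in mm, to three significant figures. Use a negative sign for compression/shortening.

A_1 = 153.7 mm².
A_2 = 146.4 mm².
Equal strain + equilibrium ⇒ each member carries load in proportion to AE: A₁E₁ = 6899000 N, A₂E₂ = 361600 N, ΣAE = 7261000 N.
δ = PL/ΣAE = -27700·168/7261000 = -0.6409 mm.

-0.641 mm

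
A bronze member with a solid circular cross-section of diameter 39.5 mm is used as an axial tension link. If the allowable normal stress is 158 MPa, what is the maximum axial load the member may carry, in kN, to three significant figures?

194 kN

A = 1225 mm².
P_max = σ_allow · A = 158 · 1225 = 193600 N = 193.6 kN.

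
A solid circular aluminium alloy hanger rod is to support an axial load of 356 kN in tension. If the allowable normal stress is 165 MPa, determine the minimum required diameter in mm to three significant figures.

Required area A ≥ P/σ_allow = 356000/165 = 2158 mm².
For a solid circular section, d ≥ √(4A/π) = 52.41 mm.

52.4 mm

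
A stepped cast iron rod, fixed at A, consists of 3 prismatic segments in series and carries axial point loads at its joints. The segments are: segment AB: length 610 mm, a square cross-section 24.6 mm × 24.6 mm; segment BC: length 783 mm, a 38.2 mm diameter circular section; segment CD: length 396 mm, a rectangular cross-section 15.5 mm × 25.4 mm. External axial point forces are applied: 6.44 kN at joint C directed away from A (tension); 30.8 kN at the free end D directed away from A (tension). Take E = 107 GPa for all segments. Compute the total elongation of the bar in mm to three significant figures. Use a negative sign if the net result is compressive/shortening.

Internal axial forces (sectioning from the free end, tension +): N_CD = 30.8 kN, N_BC = 37.24 kN, N_AB = 37.24 kN.
A_AB = 605.2 mm².
A_BC = 1146 mm².
A_CD = 393.7 mm².
δ_AB = 37240·610/(605.2·107000) = 0.3508 mm
δ_BC = 37240·783/(1146·107000) = 0.2378 mm
δ_CD = 30800·396/(393.7·107000) = 0.2895 mm
δ = Σδ_i = 0.8781 mm.

0.878 mm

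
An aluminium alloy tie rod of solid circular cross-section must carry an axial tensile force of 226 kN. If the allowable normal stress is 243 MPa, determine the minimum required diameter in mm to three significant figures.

Required area A ≥ P/σ_allow = 226000/243 = 930 mm².
For a solid circular section, d ≥ √(4A/π) = 34.41 mm.

34.4 mm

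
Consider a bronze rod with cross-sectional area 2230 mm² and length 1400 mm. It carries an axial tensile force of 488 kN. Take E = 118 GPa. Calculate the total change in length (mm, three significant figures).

δ_mech = NL/(AE) = 488000·1400/(2230·118000) = 2.596 mm.

2.60 mm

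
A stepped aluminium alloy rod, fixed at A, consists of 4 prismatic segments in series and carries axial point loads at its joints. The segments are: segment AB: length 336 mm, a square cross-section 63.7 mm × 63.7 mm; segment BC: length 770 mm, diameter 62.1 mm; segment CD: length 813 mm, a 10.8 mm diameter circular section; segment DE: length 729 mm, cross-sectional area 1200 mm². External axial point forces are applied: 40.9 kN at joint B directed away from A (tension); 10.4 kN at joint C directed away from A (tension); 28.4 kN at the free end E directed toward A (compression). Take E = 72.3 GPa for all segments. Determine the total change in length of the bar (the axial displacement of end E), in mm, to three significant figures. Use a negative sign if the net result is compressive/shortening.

-3.76 mm

Internal axial forces (sectioning from the free end, tension +): N_DE = -28.4 kN, N_CD = -28.4 kN, N_BC = -18 kN, N_AB = 22.9 kN.
A_AB = 4058 mm².
A_BC = 3029 mm².
A_CD = 91.61 mm².
δ_AB = 22900·336/(4058·72300) = 0.02623 mm
δ_BC = -18000·770/(3029·72300) = -0.06329 mm
δ_CD = -28400·813/(91.61·72300) = -3.486 mm
δ_DE = -28400·729/(1200·72300) = -0.2386 mm
δ = Σδ_i = -3.762 mm.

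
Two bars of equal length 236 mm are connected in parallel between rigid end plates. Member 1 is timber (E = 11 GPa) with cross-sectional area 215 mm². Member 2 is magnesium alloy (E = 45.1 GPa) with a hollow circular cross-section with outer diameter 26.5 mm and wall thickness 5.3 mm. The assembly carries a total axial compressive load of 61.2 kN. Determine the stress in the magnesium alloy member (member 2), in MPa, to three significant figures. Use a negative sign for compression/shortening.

A_2 = 353 mm².
Equal strain + equilibrium ⇒ each member carries load in proportion to AE: A₁E₁ = 2365000 N, A₂E₂ = 15920000 N, ΣAE = 18280000 N.
σ₂ = P·E₂/ΣAE = -61200·45100/18280000 = -151 MPa.

-151 MPa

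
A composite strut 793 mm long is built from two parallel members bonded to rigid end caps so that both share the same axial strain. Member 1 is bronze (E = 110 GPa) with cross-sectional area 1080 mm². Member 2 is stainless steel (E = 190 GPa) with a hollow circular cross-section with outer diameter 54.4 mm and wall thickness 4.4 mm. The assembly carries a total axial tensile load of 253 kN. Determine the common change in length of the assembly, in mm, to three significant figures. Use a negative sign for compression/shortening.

A_2 = 691.2 mm².
Equal strain + equilibrium ⇒ each member carries load in proportion to AE: A₁E₁ = 118800000 N, A₂E₂ = 131300000 N, ΣAE = 250100000 N.
δ = PL/ΣAE = 253000·793/250100000 = 0.8021 mm.

0.802 mm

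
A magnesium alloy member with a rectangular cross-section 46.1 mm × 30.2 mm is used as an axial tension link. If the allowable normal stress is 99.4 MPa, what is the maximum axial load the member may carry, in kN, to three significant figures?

138 kN

A = 1392 mm².
P_max = σ_allow · A = 99.4 · 1392 = 138400 N = 138.4 kN.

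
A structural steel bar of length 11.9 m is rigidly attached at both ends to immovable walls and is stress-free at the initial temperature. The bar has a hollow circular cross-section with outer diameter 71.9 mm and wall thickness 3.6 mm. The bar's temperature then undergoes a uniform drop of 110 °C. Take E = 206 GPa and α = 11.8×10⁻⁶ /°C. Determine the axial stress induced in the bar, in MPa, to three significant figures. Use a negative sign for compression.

Free thermal expansion αLΔT = 11.8e-6 · 11900 · -110 = -15.45 mm.
The walls impose strain ε = −(-15.45)/11900 = 1.2980e-03; σ = Eε = 206000 · 1.2980e-03 = 267.4 MPa.

267 MPa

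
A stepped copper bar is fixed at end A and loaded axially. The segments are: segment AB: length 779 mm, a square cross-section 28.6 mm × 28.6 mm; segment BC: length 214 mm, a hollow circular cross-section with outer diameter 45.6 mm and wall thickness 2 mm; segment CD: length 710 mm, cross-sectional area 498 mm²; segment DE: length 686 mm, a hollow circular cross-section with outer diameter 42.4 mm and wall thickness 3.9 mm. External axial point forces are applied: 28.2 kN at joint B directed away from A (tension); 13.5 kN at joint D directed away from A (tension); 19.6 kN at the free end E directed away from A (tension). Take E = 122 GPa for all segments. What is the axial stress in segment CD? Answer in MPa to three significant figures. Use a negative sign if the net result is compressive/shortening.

66.5 MPa

Internal axial forces (sectioning from the free end, tension +): N_DE = 19.6 kN, N_CD = 33.1 kN, N_BC = 33.1 kN, N_AB = 61.3 kN.
σ_CD = N_CD/A_CD = 33100/498 = 66.47 MPa.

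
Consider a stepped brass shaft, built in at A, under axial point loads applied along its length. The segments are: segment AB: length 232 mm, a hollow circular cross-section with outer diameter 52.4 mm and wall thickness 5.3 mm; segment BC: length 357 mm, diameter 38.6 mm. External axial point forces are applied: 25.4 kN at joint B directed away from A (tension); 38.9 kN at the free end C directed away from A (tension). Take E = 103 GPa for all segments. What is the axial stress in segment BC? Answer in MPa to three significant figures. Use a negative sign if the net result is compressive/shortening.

33.2 MPa

Internal axial forces (sectioning from the free end, tension +): N_BC = 38.9 kN, N_AB = 64.3 kN.
A_BC = 1170 mm².
σ_BC = N_BC/A_BC = 38900/1170 = 33.24 MPa.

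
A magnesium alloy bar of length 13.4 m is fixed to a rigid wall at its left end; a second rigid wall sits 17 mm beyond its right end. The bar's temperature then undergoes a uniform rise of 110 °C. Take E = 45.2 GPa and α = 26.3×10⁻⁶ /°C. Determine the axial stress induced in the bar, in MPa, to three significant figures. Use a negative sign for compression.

Free thermal expansion αLΔT = 26.3e-6 · 13400 · 110 = 38.77 mm.
The walls engage after the gap closes; constrained expansion = 38.77 − 17 = 21.77 mm.
The walls impose strain ε = −(21.77)/13400 = -1.6243e-03; σ = Eε = 45200 · -1.6243e-03 = -73.42 MPa.

-73.4 MPa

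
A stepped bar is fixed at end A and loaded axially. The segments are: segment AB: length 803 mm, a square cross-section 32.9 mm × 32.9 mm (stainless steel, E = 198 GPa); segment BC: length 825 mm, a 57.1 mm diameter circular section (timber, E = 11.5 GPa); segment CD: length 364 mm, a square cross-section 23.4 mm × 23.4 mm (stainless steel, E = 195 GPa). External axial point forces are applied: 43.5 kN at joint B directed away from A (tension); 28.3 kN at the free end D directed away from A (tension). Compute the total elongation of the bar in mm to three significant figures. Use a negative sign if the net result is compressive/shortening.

1.16 mm

Internal axial forces (sectioning from the free end, tension +): N_CD = 28.3 kN, N_BC = 28.3 kN, N_AB = 71.8 kN.
A_AB = 1082 mm².
A_BC = 2561 mm².
A_CD = 547.6 mm².
δ_AB = 71800·803/(1082·198000) = 0.269 mm
δ_BC = 28300·825/(2561·11500) = 0.7928 mm
δ_CD = 28300·364/(547.6·195000) = 0.09648 mm
δ = Σδ_i = 1.158 mm.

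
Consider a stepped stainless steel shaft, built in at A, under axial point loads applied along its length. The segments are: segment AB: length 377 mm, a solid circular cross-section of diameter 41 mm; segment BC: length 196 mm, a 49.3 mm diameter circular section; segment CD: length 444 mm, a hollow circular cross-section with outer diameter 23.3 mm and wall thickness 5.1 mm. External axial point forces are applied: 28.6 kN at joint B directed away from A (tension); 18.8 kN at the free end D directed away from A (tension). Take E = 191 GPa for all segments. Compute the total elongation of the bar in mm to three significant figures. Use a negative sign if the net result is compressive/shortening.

0.231 mm

Internal axial forces (sectioning from the free end, tension +): N_CD = 18.8 kN, N_BC = 18.8 kN, N_AB = 47.4 kN.
A_AB = 1320 mm².
A_BC = 1909 mm².
A_CD = 291.6 mm².
δ_AB = 47400·377/(1320·191000) = 0.07086 mm
δ_BC = 18800·196/(1909·191000) = 0.01011 mm
δ_CD = 18800·444/(291.6·191000) = 0.1499 mm
δ = Σδ_i = 0.2308 mm.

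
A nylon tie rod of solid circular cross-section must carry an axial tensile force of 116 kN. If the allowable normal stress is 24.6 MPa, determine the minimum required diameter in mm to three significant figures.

Required area A ≥ P/σ_allow = 116000/24.6 = 4715 mm².
For a solid circular section, d ≥ √(4A/π) = 77.48 mm.

77.5 mm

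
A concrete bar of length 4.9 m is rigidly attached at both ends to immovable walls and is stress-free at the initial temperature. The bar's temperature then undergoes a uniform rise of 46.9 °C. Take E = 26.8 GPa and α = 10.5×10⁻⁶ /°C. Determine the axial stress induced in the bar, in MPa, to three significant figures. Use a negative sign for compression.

-13.2 MPa

Free thermal expansion αLΔT = 10.5e-6 · 4900 · 46.9 = 2.413 mm.
The walls impose strain ε = −(2.413)/4900 = -4.9245e-04; σ = Eε = 26800 · -4.9245e-04 = -13.2 MPa.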